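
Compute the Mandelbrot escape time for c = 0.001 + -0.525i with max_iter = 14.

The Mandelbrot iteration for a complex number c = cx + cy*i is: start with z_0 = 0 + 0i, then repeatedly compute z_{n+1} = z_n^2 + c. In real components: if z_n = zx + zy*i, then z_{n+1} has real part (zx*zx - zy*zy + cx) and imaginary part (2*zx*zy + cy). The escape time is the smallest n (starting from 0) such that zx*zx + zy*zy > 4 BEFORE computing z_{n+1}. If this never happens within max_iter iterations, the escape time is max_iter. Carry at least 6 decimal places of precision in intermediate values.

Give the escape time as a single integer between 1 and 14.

Answer: 14

Derivation:
z_0 = 0 + 0i, c = 0.0010 + -0.5250i
Iter 1: z = 0.0010 + -0.5250i, |z|^2 = 0.2756
Iter 2: z = -0.2746 + -0.5261i, |z|^2 = 0.3521
Iter 3: z = -0.2003 + -0.2361i, |z|^2 = 0.0959
Iter 4: z = -0.0146 + -0.4304i, |z|^2 = 0.1855
Iter 5: z = -0.1841 + -0.5124i, |z|^2 = 0.2965
Iter 6: z = -0.2277 + -0.3364i, |z|^2 = 0.1650
Iter 7: z = -0.0603 + -0.3718i, |z|^2 = 0.1419
Iter 8: z = -0.1336 + -0.4802i, |z|^2 = 0.2484
Iter 9: z = -0.2117 + -0.3967i, |z|^2 = 0.2022
Iter 10: z = -0.1115 + -0.3570i, |z|^2 = 0.1399
Iter 11: z = -0.1140 + -0.4453i, |z|^2 = 0.2113
Iter 12: z = -0.1843 + -0.4234i, |z|^2 = 0.2133
Iter 13: z = -0.1443 + -0.3689i, |z|^2 = 0.1569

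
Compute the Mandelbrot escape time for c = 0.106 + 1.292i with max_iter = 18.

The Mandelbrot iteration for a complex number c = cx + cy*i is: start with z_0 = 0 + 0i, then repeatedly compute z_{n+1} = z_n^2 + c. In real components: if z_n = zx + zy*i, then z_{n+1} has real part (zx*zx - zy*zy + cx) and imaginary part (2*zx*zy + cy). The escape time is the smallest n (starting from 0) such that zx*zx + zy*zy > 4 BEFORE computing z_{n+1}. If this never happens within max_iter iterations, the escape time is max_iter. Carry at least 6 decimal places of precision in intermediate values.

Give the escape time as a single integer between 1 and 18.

Answer: 2

Derivation:
z_0 = 0 + 0i, c = 0.1060 + 1.2920i
Iter 1: z = 0.1060 + 1.2920i, |z|^2 = 1.6805
Iter 2: z = -1.5520 + 1.5659i, |z|^2 = 4.8608
Escaped at iteration 2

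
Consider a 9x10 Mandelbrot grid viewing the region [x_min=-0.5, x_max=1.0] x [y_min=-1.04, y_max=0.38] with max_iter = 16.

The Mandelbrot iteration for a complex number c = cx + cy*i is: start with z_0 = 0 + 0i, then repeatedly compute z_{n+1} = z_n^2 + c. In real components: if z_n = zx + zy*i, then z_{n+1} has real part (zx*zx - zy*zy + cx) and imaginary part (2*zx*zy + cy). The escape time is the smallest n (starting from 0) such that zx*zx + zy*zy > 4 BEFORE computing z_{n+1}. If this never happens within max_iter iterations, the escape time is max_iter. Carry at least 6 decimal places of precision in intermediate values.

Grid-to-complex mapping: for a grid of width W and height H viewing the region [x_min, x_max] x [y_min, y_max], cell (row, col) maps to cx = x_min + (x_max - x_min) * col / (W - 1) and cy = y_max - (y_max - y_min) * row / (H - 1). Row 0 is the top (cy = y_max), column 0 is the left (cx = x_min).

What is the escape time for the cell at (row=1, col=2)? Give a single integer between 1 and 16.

Answer: 16

Derivation:
z_0 = 0 + 0i, c = -0.1250 + 0.2222i
Iter 1: z = -0.1250 + 0.2222i, |z|^2 = 0.0650
Iter 2: z = -0.1588 + 0.1667i, |z|^2 = 0.0530
Iter 3: z = -0.1276 + 0.1693i, |z|^2 = 0.0449
Iter 4: z = -0.1374 + 0.1790i, |z|^2 = 0.0509
Iter 5: z = -0.1382 + 0.1730i, |z|^2 = 0.0490
Iter 6: z = -0.1358 + 0.1744i, |z|^2 = 0.0489
Iter 7: z = -0.1370 + 0.1748i, |z|^2 = 0.0493
Iter 8: z = -0.1368 + 0.1743i, |z|^2 = 0.0491
Iter 9: z = -0.1367 + 0.1745i, |z|^2 = 0.0491
Iter 10: z = -0.1368 + 0.1745i, |z|^2 = 0.0492
Iter 11: z = -0.1367 + 0.1745i, |z|^2 = 0.0491
Iter 12: z = -0.1367 + 0.1745i, |z|^2 = 0.0491
Iter 13: z = -0.1368 + 0.1745i, |z|^2 = 0.0492
Iter 14: z = -0.1367 + 0.1745i, |z|^2 = 0.0491
Iter 15: z = -0.1367 + 0.1745i, |z|^2 = 0.0491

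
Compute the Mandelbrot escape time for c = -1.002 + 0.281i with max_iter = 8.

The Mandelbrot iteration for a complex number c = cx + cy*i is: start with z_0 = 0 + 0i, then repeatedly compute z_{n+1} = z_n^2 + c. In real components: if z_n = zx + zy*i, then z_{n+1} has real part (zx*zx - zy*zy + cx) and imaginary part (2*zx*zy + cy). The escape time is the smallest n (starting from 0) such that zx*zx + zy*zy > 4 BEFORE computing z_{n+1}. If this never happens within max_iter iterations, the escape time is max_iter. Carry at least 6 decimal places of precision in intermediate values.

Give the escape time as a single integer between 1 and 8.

Answer: 8

Derivation:
z_0 = 0 + 0i, c = -1.0020 + 0.2810i
Iter 1: z = -1.0020 + 0.2810i, |z|^2 = 1.0830
Iter 2: z = -0.0770 + -0.2821i, |z|^2 = 0.0855
Iter 3: z = -1.0757 + 0.3244i, |z|^2 = 1.2623
Iter 4: z = 0.0498 + -0.4169i, |z|^2 = 0.1763
Iter 5: z = -1.1734 + 0.2395i, |z|^2 = 1.4341
Iter 6: z = 0.3174 + -0.2809i, |z|^2 = 0.1797
Iter 7: z = -0.9802 + 0.1026i, |z|^2 = 0.9712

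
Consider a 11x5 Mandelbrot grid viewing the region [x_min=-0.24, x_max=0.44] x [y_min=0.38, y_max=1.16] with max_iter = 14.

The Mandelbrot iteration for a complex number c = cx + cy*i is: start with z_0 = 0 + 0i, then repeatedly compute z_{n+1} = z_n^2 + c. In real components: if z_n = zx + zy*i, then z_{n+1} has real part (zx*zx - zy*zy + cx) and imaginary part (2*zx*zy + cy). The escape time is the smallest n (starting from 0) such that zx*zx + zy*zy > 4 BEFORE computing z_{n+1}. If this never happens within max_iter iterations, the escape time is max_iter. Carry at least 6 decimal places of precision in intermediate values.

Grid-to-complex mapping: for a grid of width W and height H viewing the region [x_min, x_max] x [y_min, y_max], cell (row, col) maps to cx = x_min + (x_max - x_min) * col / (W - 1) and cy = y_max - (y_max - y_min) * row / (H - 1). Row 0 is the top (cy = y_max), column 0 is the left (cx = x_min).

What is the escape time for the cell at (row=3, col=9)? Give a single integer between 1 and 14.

Answer: 14

Derivation:
z_0 = 0 + 0i, c = 0.3720 + 0.5750i
Iter 1: z = 0.3720 + 0.5750i, |z|^2 = 0.4690
Iter 2: z = 0.1798 + 1.0028i, |z|^2 = 1.0379
Iter 3: z = -0.6013 + 0.9355i, |z|^2 = 1.2368
Iter 4: z = -0.1417 + -0.5501i, |z|^2 = 0.3226
Iter 5: z = 0.0895 + 0.7308i, |z|^2 = 0.5421
Iter 6: z = -0.1541 + 0.7058i, |z|^2 = 0.5219
Iter 7: z = -0.1024 + 0.3575i, |z|^2 = 0.1383
Iter 8: z = 0.2547 + 0.5018i, |z|^2 = 0.3166
Iter 9: z = 0.1851 + 0.8306i, |z|^2 = 0.7242
Iter 10: z = -0.2836 + 0.8825i, |z|^2 = 0.8593
Iter 11: z = -0.3264 + 0.0743i, |z|^2 = 0.1121
Iter 12: z = 0.4730 + 0.5265i, |z|^2 = 0.5009
Iter 13: z = 0.3186 + 1.0730i, |z|^2 = 1.2529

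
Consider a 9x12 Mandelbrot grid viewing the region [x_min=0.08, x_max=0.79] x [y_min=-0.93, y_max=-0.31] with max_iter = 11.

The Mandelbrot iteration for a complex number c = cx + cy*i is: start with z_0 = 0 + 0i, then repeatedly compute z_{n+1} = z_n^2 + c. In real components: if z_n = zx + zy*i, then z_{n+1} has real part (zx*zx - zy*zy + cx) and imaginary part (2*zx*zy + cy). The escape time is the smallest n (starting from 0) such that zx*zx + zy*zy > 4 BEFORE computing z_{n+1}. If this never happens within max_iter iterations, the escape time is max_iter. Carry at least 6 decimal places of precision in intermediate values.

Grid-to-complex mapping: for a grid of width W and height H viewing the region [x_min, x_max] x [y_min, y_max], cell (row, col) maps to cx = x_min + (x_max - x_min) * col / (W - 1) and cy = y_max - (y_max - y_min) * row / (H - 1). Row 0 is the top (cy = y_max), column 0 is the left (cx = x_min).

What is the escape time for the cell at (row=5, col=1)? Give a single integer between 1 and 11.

z_0 = 0 + 0i, c = 0.1688 + -0.5918i
Iter 1: z = 0.1688 + -0.5918i, |z|^2 = 0.3787
Iter 2: z = -0.1530 + -0.7916i, |z|^2 = 0.6500
Iter 3: z = -0.4344 + -0.3496i, |z|^2 = 0.3109
Iter 4: z = 0.2353 + -0.2881i, |z|^2 = 0.1384
Iter 5: z = 0.1411 + -0.7274i, |z|^2 = 0.5490
Iter 6: z = -0.3404 + -0.7971i, |z|^2 = 0.7512
Iter 7: z = -0.3507 + -0.0491i, |z|^2 = 0.1254
Iter 8: z = 0.2893 + -0.5574i, |z|^2 = 0.3943
Iter 9: z = -0.0582 + -0.9143i, |z|^2 = 0.8393
Iter 10: z = -0.6638 + -0.4854i, |z|^2 = 0.6763

Answer: 11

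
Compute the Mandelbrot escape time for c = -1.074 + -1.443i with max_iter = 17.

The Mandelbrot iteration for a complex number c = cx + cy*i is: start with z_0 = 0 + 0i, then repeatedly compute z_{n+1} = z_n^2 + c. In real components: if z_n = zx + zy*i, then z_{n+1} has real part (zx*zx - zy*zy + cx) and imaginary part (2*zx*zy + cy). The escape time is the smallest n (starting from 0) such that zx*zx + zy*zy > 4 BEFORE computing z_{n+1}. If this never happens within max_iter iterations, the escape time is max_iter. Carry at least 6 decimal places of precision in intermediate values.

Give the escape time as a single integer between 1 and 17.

Answer: 2

Derivation:
z_0 = 0 + 0i, c = -1.0740 + -1.4430i
Iter 1: z = -1.0740 + -1.4430i, |z|^2 = 3.2357
Iter 2: z = -2.0028 + 1.6566i, |z|^2 = 6.7553
Escaped at iteration 2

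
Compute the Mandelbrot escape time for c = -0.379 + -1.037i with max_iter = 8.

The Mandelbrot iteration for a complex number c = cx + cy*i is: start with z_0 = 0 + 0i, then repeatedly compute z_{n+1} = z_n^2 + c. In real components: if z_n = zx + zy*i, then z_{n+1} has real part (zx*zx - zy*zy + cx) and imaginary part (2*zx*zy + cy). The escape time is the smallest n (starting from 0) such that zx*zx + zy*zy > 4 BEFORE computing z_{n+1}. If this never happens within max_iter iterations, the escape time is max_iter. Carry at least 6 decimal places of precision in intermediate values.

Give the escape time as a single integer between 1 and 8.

Answer: 4

Derivation:
z_0 = 0 + 0i, c = -0.3790 + -1.0370i
Iter 1: z = -0.3790 + -1.0370i, |z|^2 = 1.2190
Iter 2: z = -1.3107 + -0.2510i, |z|^2 = 1.7810
Iter 3: z = 1.2760 + -0.3791i, |z|^2 = 1.7720
Iter 4: z = 1.1055 + -2.0046i, |z|^2 = 5.2405
Escaped at iteration 4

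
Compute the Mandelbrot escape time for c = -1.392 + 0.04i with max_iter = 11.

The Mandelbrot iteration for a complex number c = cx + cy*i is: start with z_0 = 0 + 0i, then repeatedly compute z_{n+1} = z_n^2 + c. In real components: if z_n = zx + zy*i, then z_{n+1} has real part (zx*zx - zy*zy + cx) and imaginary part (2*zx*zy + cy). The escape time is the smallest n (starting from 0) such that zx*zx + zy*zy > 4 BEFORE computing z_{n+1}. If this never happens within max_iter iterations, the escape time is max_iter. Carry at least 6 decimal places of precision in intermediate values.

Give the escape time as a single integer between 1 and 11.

Answer: 11

Derivation:
z_0 = 0 + 0i, c = -1.3920 + 0.0400i
Iter 1: z = -1.3920 + 0.0400i, |z|^2 = 1.9393
Iter 2: z = 0.5441 + -0.0714i, |z|^2 = 0.3011
Iter 3: z = -1.1011 + -0.0376i, |z|^2 = 1.2138
Iter 4: z = -0.1810 + 0.1229i, |z|^2 = 0.0479
Iter 5: z = -1.3743 + -0.0045i, |z|^2 = 1.8888
Iter 6: z = 0.4968 + 0.0524i, |z|^2 = 0.2495
Iter 7: z = -1.1480 + 0.0920i, |z|^2 = 1.3263
Iter 8: z = -0.0827 + -0.1713i, |z|^2 = 0.0362
Iter 9: z = -1.4145 + 0.0683i, |z|^2 = 2.0055
Iter 10: z = 0.6042 + -0.1533i, |z|^2 = 0.3885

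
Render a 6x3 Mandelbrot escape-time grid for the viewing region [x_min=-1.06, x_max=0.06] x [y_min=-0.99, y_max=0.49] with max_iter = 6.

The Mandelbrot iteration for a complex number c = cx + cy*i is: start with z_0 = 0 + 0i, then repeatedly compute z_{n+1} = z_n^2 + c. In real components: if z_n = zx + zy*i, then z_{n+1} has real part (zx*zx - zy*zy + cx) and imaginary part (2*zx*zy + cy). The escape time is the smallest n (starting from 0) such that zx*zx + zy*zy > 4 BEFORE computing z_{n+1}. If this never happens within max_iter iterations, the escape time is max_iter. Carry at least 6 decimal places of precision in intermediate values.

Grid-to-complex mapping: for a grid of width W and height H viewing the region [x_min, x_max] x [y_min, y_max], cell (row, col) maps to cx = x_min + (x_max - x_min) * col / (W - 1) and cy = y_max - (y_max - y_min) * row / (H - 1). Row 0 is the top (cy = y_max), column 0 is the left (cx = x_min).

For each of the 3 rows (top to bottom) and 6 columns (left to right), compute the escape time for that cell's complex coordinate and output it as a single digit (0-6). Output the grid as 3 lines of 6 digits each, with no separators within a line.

Answer: 566666
666666
334565

Derivation:
(row=0, col=0): c = -1.0600 + 0.4900i → escape time 5
(row=0, col=1): c = -0.8360 + 0.4900i → escape time 6
(row=0, col=2): c = -0.6120 + 0.4900i → escape time 6
(row=0, col=3): c = -0.3880 + 0.4900i → escape time 6
(row=0, col=4): c = -0.1640 + 0.4900i → escape time 6
(row=0, col=5): c = 0.0600 + 0.4900i → escape time 6
(row=1, col=0): c = -1.0600 + -0.2500i → escape time 6
(row=1, col=1): c = -0.8360 + -0.2500i → escape time 6
(row=1, col=2): c = -0.6120 + -0.2500i → escape time 6
(row=1, col=3): c = -0.3880 + -0.2500i → escape time 6
(row=1, col=4): c = -0.1640 + -0.2500i → escape time 6
(row=1, col=5): c = 0.0600 + -0.2500i → escape time 6
(row=2, col=0): c = -1.0600 + -0.9900i → escape time 3
(row=2, col=1): c = -0.8360 + -0.9900i → escape time 3
(row=2, col=2): c = -0.6120 + -0.9900i → escape time 4
(row=2, col=3): c = -0.3880 + -0.9900i → escape time 5
(row=2, col=4): c = -0.1640 + -0.9900i → escape time 6
(row=2, col=5): c = 0.0600 + -0.9900i → escape time 5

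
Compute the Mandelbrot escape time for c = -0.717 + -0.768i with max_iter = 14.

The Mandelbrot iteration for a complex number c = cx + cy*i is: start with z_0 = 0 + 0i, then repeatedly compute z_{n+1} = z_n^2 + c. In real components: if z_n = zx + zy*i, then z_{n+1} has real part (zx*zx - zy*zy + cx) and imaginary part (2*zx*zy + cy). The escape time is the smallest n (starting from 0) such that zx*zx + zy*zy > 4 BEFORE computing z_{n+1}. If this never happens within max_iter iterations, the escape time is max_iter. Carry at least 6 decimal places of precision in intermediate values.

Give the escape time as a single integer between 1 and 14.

z_0 = 0 + 0i, c = -0.7170 + -0.7680i
Iter 1: z = -0.7170 + -0.7680i, |z|^2 = 1.1039
Iter 2: z = -0.7927 + 0.3333i, |z|^2 = 0.7395
Iter 3: z = -0.1997 + -1.2965i, |z|^2 = 1.7207
Iter 4: z = -2.3579 + -0.2503i, |z|^2 = 5.6225
Escaped at iteration 4

Answer: 4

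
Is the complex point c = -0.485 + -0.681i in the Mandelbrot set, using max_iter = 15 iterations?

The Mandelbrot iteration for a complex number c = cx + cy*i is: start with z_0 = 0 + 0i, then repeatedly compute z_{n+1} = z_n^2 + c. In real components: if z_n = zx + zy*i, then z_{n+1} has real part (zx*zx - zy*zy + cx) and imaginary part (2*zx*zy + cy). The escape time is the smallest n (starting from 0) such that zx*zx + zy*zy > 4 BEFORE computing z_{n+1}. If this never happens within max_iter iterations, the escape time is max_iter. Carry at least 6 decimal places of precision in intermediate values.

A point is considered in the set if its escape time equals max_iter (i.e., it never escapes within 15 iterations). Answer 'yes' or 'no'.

Answer: no

Derivation:
z_0 = 0 + 0i, c = -0.4850 + -0.6810i
Iter 1: z = -0.4850 + -0.6810i, |z|^2 = 0.6990
Iter 2: z = -0.7135 + -0.0204i, |z|^2 = 0.5096
Iter 3: z = 0.0237 + -0.6518i, |z|^2 = 0.4255
Iter 4: z = -0.9093 + -0.7119i, |z|^2 = 1.3337
Iter 5: z = -0.1649 + 0.6138i, |z|^2 = 0.4039
Iter 6: z = -0.8345 + -0.8835i, |z|^2 = 1.4769
Iter 7: z = -0.5691 + 0.7935i, |z|^2 = 0.9535
Iter 8: z = -0.7907 + -1.5841i, |z|^2 = 3.1347
Iter 9: z = -2.3693 + 1.8241i, |z|^2 = 8.9411
Escaped at iteration 9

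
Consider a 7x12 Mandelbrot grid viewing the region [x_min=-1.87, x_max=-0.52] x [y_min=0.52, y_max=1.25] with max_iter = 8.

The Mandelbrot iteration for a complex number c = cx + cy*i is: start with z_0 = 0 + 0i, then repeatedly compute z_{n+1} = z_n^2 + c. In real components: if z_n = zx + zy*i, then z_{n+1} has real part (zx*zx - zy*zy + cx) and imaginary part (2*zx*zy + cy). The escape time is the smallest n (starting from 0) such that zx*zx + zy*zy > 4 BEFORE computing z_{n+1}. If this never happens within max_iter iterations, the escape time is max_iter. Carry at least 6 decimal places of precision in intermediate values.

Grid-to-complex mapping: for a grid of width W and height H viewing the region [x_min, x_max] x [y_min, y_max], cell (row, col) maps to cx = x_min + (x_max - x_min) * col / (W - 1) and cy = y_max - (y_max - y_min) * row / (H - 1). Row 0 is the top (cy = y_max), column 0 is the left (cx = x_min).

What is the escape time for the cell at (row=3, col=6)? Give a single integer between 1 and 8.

z_0 = 0 + 0i, c = -0.5200 + 1.0509i
Iter 1: z = -0.5200 + 1.0509i, |z|^2 = 1.3748
Iter 2: z = -1.3540 + -0.0420i, |z|^2 = 1.8351
Iter 3: z = 1.3116 + 1.1647i, |z|^2 = 3.0769
Iter 4: z = -0.1564 + 4.1062i, |z|^2 = 16.8854
Escaped at iteration 4

Answer: 4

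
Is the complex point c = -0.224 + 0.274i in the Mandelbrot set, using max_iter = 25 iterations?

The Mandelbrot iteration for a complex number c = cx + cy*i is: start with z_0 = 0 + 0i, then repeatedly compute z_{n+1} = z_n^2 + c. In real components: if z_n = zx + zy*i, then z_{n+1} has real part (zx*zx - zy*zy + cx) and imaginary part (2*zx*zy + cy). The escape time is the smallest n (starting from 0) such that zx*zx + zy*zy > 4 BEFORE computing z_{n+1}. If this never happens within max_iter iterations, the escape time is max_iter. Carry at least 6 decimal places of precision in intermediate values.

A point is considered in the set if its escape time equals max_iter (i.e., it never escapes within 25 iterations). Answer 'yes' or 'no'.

Answer: yes

Derivation:
z_0 = 0 + 0i, c = -0.2240 + 0.2740i
Iter 1: z = -0.2240 + 0.2740i, |z|^2 = 0.1253
Iter 2: z = -0.2489 + 0.1512i, |z|^2 = 0.0848
Iter 3: z = -0.1849 + 0.1987i, |z|^2 = 0.0737
Iter 4: z = -0.2293 + 0.2005i, |z|^2 = 0.0928
Iter 5: z = -0.2116 + 0.1821i, |z|^2 = 0.0779
Iter 6: z = -0.2124 + 0.1969i, |z|^2 = 0.0839
Iter 7: z = -0.2177 + 0.1904i, |z|^2 = 0.0836
Iter 8: z = -0.2128 + 0.1911i, |z|^2 = 0.0818
Iter 9: z = -0.2152 + 0.1926i, |z|^2 = 0.0834
Iter 10: z = -0.2148 + 0.1911i, |z|^2 = 0.0826
Iter 11: z = -0.2144 + 0.1919i, |z|^2 = 0.0828
Iter 12: z = -0.2149 + 0.1917i, |z|^2 = 0.0829
Iter 13: z = -0.2146 + 0.1916i, |z|^2 = 0.0828
Iter 14: z = -0.2147 + 0.1918i, |z|^2 = 0.0829
Iter 15: z = -0.2147 + 0.1917i, |z|^2 = 0.0828
Iter 16: z = -0.2146 + 0.1917i, |z|^2 = 0.0828
Iter 17: z = -0.2147 + 0.1917i, |z|^2 = 0.0828
Iter 18: z = -0.2147 + 0.1917i, |z|^2 = 0.0828
Iter 19: z = -0.2147 + 0.1917i, |z|^2 = 0.0828
Iter 20: z = -0.2147 + 0.1917i, |z|^2 = 0.0828
Iter 21: z = -0.2147 + 0.1917i, |z|^2 = 0.0828
Iter 22: z = -0.2147 + 0.1917i, |z|^2 = 0.0828
Iter 23: z = -0.2147 + 0.1917i, |z|^2 = 0.0828
Iter 24: z = -0.2147 + 0.1917i, |z|^2 = 0.0828
Did not escape in 25 iterations → in set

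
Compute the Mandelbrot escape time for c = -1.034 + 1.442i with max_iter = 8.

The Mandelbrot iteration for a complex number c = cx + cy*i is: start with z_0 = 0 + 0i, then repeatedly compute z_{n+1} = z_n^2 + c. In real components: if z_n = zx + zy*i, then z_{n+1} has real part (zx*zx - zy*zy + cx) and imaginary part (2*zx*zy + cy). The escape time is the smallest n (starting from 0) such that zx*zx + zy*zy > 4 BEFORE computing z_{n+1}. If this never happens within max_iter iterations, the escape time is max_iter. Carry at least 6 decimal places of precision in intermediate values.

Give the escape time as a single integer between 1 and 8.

Answer: 2

Derivation:
z_0 = 0 + 0i, c = -1.0340 + 1.4420i
Iter 1: z = -1.0340 + 1.4420i, |z|^2 = 3.1485
Iter 2: z = -2.0442 + -1.5401i, |z|^2 = 6.5506
Escaped at iteration 2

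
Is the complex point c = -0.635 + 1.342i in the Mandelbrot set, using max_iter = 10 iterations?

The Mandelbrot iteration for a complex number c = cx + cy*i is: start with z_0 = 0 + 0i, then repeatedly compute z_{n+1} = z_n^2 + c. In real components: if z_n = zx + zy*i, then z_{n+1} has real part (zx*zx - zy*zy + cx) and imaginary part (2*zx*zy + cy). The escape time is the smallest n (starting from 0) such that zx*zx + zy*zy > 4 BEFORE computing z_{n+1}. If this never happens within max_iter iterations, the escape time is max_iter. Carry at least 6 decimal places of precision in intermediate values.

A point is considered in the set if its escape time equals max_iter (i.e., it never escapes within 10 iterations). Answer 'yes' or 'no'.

Answer: no

Derivation:
z_0 = 0 + 0i, c = -0.6350 + 1.3420i
Iter 1: z = -0.6350 + 1.3420i, |z|^2 = 2.2042
Iter 2: z = -2.0327 + -0.3623i, |z|^2 = 4.2633
Escaped at iteration 2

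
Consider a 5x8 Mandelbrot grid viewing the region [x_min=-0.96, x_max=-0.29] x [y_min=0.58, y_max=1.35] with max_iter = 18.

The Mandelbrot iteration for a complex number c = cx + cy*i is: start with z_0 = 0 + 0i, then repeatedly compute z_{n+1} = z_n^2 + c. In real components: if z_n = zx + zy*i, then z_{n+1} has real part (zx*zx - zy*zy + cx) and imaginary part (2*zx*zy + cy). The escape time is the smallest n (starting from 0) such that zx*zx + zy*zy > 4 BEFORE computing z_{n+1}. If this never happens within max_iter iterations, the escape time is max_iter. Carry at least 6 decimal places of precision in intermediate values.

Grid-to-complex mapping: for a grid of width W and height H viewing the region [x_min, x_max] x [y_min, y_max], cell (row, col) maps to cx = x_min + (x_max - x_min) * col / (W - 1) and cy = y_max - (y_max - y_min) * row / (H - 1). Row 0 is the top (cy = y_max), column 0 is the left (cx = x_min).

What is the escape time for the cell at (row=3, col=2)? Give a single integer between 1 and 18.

Answer: 4

Derivation:
z_0 = 0 + 0i, c = -0.6250 + 1.0200i
Iter 1: z = -0.6250 + 1.0200i, |z|^2 = 1.4310
Iter 2: z = -1.2748 + -0.2550i, |z|^2 = 1.6901
Iter 3: z = 0.9350 + 1.6701i, |z|^2 = 3.6636
Iter 4: z = -2.5401 + 4.1432i, |z|^2 = 23.6184
Escaped at iteration 4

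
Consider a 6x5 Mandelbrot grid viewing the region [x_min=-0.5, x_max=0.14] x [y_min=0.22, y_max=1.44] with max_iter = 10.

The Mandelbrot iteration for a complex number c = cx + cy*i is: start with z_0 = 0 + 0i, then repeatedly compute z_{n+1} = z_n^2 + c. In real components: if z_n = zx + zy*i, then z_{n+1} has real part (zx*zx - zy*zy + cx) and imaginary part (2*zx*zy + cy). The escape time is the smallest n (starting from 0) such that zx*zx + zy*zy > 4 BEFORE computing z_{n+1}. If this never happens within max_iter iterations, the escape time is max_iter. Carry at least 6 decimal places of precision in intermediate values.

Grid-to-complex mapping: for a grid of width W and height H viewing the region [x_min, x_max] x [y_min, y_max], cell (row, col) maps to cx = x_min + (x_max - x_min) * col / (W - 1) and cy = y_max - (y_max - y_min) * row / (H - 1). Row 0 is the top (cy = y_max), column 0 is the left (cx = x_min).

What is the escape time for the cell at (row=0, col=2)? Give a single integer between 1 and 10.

Answer: 2

Derivation:
z_0 = 0 + 0i, c = -0.2440 + 1.4400i
Iter 1: z = -0.2440 + 1.4400i, |z|^2 = 2.1331
Iter 2: z = -2.2581 + 0.7373i, |z|^2 = 5.6424
Escaped at iteration 2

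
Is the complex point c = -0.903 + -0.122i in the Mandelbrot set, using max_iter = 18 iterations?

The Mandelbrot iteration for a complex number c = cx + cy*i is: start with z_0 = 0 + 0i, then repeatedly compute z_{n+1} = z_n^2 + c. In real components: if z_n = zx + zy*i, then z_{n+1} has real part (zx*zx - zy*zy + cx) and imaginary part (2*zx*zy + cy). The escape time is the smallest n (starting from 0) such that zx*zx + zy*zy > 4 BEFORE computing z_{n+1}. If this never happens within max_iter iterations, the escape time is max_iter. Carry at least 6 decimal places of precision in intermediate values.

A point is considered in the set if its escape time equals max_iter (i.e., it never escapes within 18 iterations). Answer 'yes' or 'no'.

z_0 = 0 + 0i, c = -0.9030 + -0.1220i
Iter 1: z = -0.9030 + -0.1220i, |z|^2 = 0.8303
Iter 2: z = -0.1025 + 0.0983i, |z|^2 = 0.0202
Iter 3: z = -0.9022 + -0.1422i, |z|^2 = 0.8341
Iter 4: z = -0.1093 + 0.1345i, |z|^2 = 0.0300
Iter 5: z = -0.9091 + -0.1514i, |z|^2 = 0.8495
Iter 6: z = -0.0994 + 0.1533i, |z|^2 = 0.0334
Iter 7: z = -0.9166 + -0.1525i, |z|^2 = 0.8634
Iter 8: z = -0.0861 + 0.1575i, |z|^2 = 0.0322
Iter 9: z = -0.9204 + -0.1491i, |z|^2 = 0.8694
Iter 10: z = -0.0781 + 0.1525i, |z|^2 = 0.0293
Iter 11: z = -0.9202 + -0.1458i, |z|^2 = 0.8679
Iter 12: z = -0.0776 + 0.1463i, |z|^2 = 0.0274
Iter 13: z = -0.9184 + -0.1447i, |z|^2 = 0.8644
Iter 14: z = -0.0805 + 0.1438i, |z|^2 = 0.0272
Iter 15: z = -0.9172 + -0.1451i, |z|^2 = 0.8623
Iter 16: z = -0.0828 + 0.1443i, |z|^2 = 0.0277
Iter 17: z = -0.9170 + -0.1459i, |z|^2 = 0.8621
Did not escape in 18 iterations → in set

Answer: yes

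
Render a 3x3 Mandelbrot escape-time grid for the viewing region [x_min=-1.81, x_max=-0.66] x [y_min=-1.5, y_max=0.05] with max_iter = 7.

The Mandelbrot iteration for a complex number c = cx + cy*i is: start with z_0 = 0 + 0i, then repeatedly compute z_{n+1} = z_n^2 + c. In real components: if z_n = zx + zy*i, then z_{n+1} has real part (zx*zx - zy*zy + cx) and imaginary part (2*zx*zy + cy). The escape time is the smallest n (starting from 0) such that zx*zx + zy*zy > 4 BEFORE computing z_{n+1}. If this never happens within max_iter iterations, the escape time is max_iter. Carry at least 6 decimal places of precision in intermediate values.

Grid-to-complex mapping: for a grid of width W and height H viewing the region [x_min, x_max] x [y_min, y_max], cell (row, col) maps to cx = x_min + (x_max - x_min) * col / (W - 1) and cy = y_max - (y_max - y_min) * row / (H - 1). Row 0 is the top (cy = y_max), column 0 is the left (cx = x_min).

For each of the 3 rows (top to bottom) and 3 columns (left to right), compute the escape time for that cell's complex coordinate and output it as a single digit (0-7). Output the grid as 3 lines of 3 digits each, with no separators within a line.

Answer: 777
235
122

Derivation:
(row=0, col=0): c = -1.8100 + 0.0500i → escape time 7
(row=0, col=1): c = -1.2350 + 0.0500i → escape time 7
(row=0, col=2): c = -0.6600 + 0.0500i → escape time 7
(row=1, col=0): c = -1.8100 + -0.7250i → escape time 2
(row=1, col=1): c = -1.2350 + -0.7250i → escape time 3
(row=1, col=2): c = -0.6600 + -0.7250i → escape time 5
(row=2, col=0): c = -1.8100 + -1.5000i → escape time 1
(row=2, col=1): c = -1.2350 + -1.5000i → escape time 2
(row=2, col=2): c = -0.6600 + -1.5000i → escape time 2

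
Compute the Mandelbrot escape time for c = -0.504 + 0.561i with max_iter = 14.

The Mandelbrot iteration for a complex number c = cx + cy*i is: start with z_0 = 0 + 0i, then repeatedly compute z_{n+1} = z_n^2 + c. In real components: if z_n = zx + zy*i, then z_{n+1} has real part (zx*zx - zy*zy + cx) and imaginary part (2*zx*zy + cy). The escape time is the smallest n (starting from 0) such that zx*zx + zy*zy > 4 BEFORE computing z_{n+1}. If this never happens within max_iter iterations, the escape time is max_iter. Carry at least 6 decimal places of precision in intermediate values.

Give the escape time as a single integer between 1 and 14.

z_0 = 0 + 0i, c = -0.5040 + 0.5610i
Iter 1: z = -0.5040 + 0.5610i, |z|^2 = 0.5687
Iter 2: z = -0.5647 + -0.0045i, |z|^2 = 0.3189
Iter 3: z = -0.1851 + 0.5661i, |z|^2 = 0.3547
Iter 4: z = -0.7902 + 0.3514i, |z|^2 = 0.7478
Iter 5: z = -0.0031 + 0.0057i, |z|^2 = 0.0000
Iter 6: z = -0.5040 + 0.5610i, |z|^2 = 0.5687
Iter 7: z = -0.5646 + -0.0045i, |z|^2 = 0.3188
Iter 8: z = -0.1852 + 0.5661i, |z|^2 = 0.3547
Iter 9: z = -0.7901 + 0.3513i, |z|^2 = 0.7477
Iter 10: z = -0.0031 + 0.0058i, |z|^2 = 0.0000
Iter 11: z = -0.5040 + 0.5610i, |z|^2 = 0.5687
Iter 12: z = -0.5646 + -0.0045i, |z|^2 = 0.3188
Iter 13: z = -0.1852 + 0.5661i, |z|^2 = 0.3547

Answer: 14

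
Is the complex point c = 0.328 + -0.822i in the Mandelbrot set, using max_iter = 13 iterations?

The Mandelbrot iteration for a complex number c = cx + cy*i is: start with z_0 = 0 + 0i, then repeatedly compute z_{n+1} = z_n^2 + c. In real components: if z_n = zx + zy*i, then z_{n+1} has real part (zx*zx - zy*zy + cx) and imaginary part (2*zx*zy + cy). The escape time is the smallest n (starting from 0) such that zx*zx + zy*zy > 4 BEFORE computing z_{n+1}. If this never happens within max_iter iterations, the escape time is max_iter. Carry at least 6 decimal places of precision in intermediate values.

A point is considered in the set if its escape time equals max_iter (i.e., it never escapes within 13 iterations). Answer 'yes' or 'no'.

z_0 = 0 + 0i, c = 0.3280 + -0.8220i
Iter 1: z = 0.3280 + -0.8220i, |z|^2 = 0.7833
Iter 2: z = -0.2401 + -1.3612i, |z|^2 = 1.9106
Iter 3: z = -1.4673 + -0.1683i, |z|^2 = 2.1813
Iter 4: z = 2.4526 + -0.3280i, |z|^2 = 6.1231
Escaped at iteration 4

Answer: no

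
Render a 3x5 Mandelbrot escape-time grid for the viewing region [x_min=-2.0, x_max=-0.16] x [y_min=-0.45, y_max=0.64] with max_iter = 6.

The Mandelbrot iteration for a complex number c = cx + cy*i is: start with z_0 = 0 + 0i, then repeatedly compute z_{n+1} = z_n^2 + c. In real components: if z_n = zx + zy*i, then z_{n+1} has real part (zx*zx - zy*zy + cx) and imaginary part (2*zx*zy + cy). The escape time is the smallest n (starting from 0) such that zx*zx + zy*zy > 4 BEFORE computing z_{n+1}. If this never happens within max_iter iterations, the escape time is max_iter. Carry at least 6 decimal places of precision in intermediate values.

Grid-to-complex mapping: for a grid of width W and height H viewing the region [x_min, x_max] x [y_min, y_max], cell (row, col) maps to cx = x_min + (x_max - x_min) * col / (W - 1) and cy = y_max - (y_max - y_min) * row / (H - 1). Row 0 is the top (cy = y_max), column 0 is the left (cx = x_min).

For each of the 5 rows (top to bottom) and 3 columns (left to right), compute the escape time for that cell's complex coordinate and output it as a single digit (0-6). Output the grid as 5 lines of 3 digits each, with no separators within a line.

(row=0, col=0): c = -2.0000 + 0.6400i → escape time 1
(row=0, col=1): c = -1.0800 + 0.6400i → escape time 4
(row=0, col=2): c = -0.1600 + 0.6400i → escape time 6
(row=1, col=0): c = -2.0000 + 0.3675i → escape time 1
(row=1, col=1): c = -1.0800 + 0.3675i → escape time 6
(row=1, col=2): c = -0.1600 + 0.3675i → escape time 6
(row=2, col=0): c = -2.0000 + 0.0950i → escape time 1
(row=2, col=1): c = -1.0800 + 0.0950i → escape time 6
(row=2, col=2): c = -0.1600 + 0.0950i → escape time 6
(row=3, col=0): c = -2.0000 + -0.1775i → escape time 1
(row=3, col=1): c = -1.0800 + -0.1775i → escape time 6
(row=3, col=2): c = -0.1600 + -0.1775i → escape time 6
(row=4, col=0): c = -2.0000 + -0.4500i → escape time 1
(row=4, col=1): c = -1.0800 + -0.4500i → escape time 5
(row=4, col=2): c = -0.1600 + -0.4500i → escape time 6

Answer: 146
166
166
166
156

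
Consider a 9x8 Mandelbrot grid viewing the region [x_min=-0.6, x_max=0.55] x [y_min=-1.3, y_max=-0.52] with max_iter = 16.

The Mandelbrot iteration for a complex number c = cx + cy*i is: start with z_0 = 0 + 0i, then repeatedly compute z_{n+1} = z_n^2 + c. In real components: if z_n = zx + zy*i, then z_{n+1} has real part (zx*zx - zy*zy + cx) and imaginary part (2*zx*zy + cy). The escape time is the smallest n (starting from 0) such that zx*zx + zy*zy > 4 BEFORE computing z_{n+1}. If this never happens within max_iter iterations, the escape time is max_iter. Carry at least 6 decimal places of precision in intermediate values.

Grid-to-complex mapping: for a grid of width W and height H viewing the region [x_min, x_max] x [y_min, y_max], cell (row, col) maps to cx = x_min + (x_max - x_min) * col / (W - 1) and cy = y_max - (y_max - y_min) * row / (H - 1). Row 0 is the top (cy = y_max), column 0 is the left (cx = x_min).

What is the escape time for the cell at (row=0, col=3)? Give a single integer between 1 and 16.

Answer: 16

Derivation:
z_0 = 0 + 0i, c = -0.1688 + -0.5200i
Iter 1: z = -0.1688 + -0.5200i, |z|^2 = 0.2989
Iter 2: z = -0.4107 + -0.3445i, |z|^2 = 0.2873
Iter 3: z = -0.1188 + -0.2370i, |z|^2 = 0.0703
Iter 4: z = -0.2108 + -0.4637i, |z|^2 = 0.2595
Iter 5: z = -0.3393 + -0.3245i, |z|^2 = 0.2204
Iter 6: z = -0.1589 + -0.2998i, |z|^2 = 0.1151
Iter 7: z = -0.2334 + -0.4247i, |z|^2 = 0.2349
Iter 8: z = -0.2947 + -0.3218i, |z|^2 = 0.1904
Iter 9: z = -0.1854 + -0.3304i, |z|^2 = 0.1435
Iter 10: z = -0.2435 + -0.3975i, |z|^2 = 0.2173
Iter 11: z = -0.2674 + -0.3264i, |z|^2 = 0.1781
Iter 12: z = -0.2038 + -0.3454i, |z|^2 = 0.1608
Iter 13: z = -0.2465 + -0.3792i, |z|^2 = 0.2046
Iter 14: z = -0.2518 + -0.3330i, |z|^2 = 0.1743
Iter 15: z = -0.2163 + -0.3523i, |z|^2 = 0.1709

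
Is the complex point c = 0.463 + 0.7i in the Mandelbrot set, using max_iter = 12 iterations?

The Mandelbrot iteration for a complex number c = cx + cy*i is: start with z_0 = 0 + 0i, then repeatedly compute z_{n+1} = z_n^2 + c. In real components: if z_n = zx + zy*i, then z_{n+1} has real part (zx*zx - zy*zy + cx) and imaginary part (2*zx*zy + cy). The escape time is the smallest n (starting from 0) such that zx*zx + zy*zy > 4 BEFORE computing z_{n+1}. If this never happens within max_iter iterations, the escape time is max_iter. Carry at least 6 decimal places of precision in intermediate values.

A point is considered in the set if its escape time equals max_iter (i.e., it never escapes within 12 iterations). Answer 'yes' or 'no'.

Answer: no

Derivation:
z_0 = 0 + 0i, c = 0.4630 + 0.7000i
Iter 1: z = 0.4630 + 0.7000i, |z|^2 = 0.7044
Iter 2: z = 0.1874 + 1.3482i, |z|^2 = 1.8528
Iter 3: z = -1.3195 + 1.2052i, |z|^2 = 3.1937
Iter 4: z = 0.7516 + -2.4807i, |z|^2 = 6.7186
Escaped at iteration 4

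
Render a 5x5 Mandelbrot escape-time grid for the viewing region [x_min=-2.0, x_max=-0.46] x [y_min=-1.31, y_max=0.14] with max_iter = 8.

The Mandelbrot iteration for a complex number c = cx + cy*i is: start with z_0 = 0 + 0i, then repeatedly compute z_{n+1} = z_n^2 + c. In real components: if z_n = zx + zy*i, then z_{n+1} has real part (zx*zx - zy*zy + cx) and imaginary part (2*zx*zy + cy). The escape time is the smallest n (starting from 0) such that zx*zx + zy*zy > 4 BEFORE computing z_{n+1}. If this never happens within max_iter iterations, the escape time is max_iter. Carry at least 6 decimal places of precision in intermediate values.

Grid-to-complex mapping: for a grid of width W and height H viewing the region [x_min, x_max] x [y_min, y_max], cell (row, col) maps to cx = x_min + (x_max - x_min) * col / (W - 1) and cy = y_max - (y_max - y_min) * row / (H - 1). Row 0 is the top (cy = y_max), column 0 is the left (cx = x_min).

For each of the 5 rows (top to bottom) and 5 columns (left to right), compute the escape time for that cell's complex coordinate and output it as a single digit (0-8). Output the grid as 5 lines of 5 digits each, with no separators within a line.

Answer: 15888
15888
13358
12334
11223

Derivation:
(row=0, col=0): c = -2.0000 + 0.1400i → escape time 1
(row=0, col=1): c = -1.6150 + 0.1400i → escape time 5
(row=0, col=2): c = -1.2300 + 0.1400i → escape time 8
(row=0, col=3): c = -0.8450 + 0.1400i → escape time 8
(row=0, col=4): c = -0.4600 + 0.1400i → escape time 8
(row=1, col=0): c = -2.0000 + -0.2225i → escape time 1
(row=1, col=1): c = -1.6150 + -0.2225i → escape time 5
(row=1, col=2): c = -1.2300 + -0.2225i → escape time 8
(row=1, col=3): c = -0.8450 + -0.2225i → escape time 8
(row=1, col=4): c = -0.4600 + -0.2225i → escape time 8
(row=2, col=0): c = -2.0000 + -0.5850i → escape time 1
(row=2, col=1): c = -1.6150 + -0.5850i → escape time 3
(row=2, col=2): c = -1.2300 + -0.5850i → escape time 3
(row=2, col=3): c = -0.8450 + -0.5850i → escape time 5
(row=2, col=4): c = -0.4600 + -0.5850i → escape time 8
(row=3, col=0): c = -2.0000 + -0.9475i → escape time 1
(row=3, col=1): c = -1.6150 + -0.9475i → escape time 2
(row=3, col=2): c = -1.2300 + -0.9475i → escape time 3
(row=3, col=3): c = -0.8450 + -0.9475i → escape time 3
(row=3, col=4): c = -0.4600 + -0.9475i → escape time 4
(row=4, col=0): c = -2.0000 + -1.3100i → escape time 1
(row=4, col=1): c = -1.6150 + -1.3100i → escape time 1
(row=4, col=2): c = -1.2300 + -1.3100i → escape time 2
(row=4, col=3): c = -0.8450 + -1.3100i → escape time 2
(row=4, col=4): c = -0.4600 + -1.3100i → escape time 3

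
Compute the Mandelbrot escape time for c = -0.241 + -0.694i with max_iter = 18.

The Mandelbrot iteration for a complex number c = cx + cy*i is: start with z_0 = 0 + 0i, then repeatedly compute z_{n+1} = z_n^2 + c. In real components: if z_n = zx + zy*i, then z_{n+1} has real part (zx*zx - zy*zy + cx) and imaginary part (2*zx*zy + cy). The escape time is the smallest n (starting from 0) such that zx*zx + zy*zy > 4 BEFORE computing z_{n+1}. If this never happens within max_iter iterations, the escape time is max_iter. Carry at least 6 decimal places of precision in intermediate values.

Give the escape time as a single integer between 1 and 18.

z_0 = 0 + 0i, c = -0.2410 + -0.6940i
Iter 1: z = -0.2410 + -0.6940i, |z|^2 = 0.5397
Iter 2: z = -0.6646 + -0.3595i, |z|^2 = 0.5709
Iter 3: z = 0.0714 + -0.2162i, |z|^2 = 0.0518
Iter 4: z = -0.2826 + -0.7249i, |z|^2 = 0.6053
Iter 5: z = -0.6866 + -0.2842i, |z|^2 = 0.5521
Iter 6: z = 0.1496 + -0.3037i, |z|^2 = 0.1146
Iter 7: z = -0.3109 + -0.7848i, |z|^2 = 0.7126
Iter 8: z = -0.7603 + -0.2060i, |z|^2 = 0.6206
Iter 9: z = 0.2947 + -0.3807i, |z|^2 = 0.2318
Iter 10: z = -0.2991 + -0.9184i, |z|^2 = 0.9328
Iter 11: z = -0.9949 + -0.1446i, |z|^2 = 1.0108
Iter 12: z = 0.7280 + -0.4062i, |z|^2 = 0.6949
Iter 13: z = 0.1240 + -1.2854i, |z|^2 = 1.6675
Iter 14: z = -1.8778 + -1.0127i, |z|^2 = 4.5515
Escaped at iteration 14

Answer: 14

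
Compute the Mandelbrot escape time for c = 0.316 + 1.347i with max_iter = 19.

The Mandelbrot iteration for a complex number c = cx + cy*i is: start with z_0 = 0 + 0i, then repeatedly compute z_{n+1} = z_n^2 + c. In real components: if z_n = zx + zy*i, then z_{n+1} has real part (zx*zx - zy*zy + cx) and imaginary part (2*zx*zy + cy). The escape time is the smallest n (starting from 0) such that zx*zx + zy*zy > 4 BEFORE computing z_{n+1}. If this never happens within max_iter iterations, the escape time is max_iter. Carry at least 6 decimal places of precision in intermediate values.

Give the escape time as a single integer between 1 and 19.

Answer: 2

Derivation:
z_0 = 0 + 0i, c = 0.3160 + 1.3470i
Iter 1: z = 0.3160 + 1.3470i, |z|^2 = 1.9143
Iter 2: z = -1.3986 + 2.1983i, |z|^2 = 6.7885
Escaped at iteration 2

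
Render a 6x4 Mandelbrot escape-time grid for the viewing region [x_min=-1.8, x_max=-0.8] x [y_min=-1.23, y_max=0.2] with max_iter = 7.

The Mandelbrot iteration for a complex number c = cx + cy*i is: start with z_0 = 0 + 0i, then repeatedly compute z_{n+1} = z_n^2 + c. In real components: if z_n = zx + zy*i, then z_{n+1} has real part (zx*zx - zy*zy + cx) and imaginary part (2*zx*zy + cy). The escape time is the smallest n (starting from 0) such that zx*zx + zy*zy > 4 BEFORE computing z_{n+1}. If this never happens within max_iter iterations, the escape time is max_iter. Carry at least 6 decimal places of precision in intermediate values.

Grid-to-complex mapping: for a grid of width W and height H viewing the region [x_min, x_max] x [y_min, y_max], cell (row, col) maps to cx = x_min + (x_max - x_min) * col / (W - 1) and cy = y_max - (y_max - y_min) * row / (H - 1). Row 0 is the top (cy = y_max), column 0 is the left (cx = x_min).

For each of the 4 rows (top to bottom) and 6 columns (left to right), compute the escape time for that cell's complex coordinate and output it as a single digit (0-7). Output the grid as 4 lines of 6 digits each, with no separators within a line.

(row=0, col=0): c = -1.8000 + 0.2000i → escape time 4
(row=0, col=1): c = -1.6000 + 0.2000i → escape time 5
(row=0, col=2): c = -1.4000 + 0.2000i → escape time 6
(row=0, col=3): c = -1.2000 + 0.2000i → escape time 7
(row=0, col=4): c = -1.0000 + 0.2000i → escape time 7
(row=0, col=5): c = -0.8000 + 0.2000i → escape time 7
(row=1, col=0): c = -1.8000 + -0.2767i → escape time 4
(row=1, col=1): c = -1.6000 + -0.2767i → escape time 4
(row=1, col=2): c = -1.4000 + -0.2767i → escape time 5
(row=1, col=3): c = -1.2000 + -0.2767i → escape time 7
(row=1, col=4): c = -1.0000 + -0.2767i → escape time 7
(row=1, col=5): c = -0.8000 + -0.2767i → escape time 7
(row=2, col=0): c = -1.8000 + -0.7533i → escape time 2
(row=2, col=1): c = -1.6000 + -0.7533i → escape time 3
(row=2, col=2): c = -1.4000 + -0.7533i → escape time 3
(row=2, col=3): c = -1.2000 + -0.7533i → escape time 3
(row=2, col=4): c = -1.0000 + -0.7533i → escape time 3
(row=2, col=5): c = -0.8000 + -0.7533i → escape time 4
(row=3, col=0): c = -1.8000 + -1.2300i → escape time 1
(row=3, col=1): c = -1.6000 + -1.2300i → escape time 1
(row=3, col=2): c = -1.4000 + -1.2300i → escape time 2
(row=3, col=3): c = -1.2000 + -1.2300i → escape time 2
(row=3, col=4): c = -1.0000 + -1.2300i → escape time 3
(row=3, col=5): c = -0.8000 + -1.2300i → escape time 3

Answer: 456777
445777
233334
112233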